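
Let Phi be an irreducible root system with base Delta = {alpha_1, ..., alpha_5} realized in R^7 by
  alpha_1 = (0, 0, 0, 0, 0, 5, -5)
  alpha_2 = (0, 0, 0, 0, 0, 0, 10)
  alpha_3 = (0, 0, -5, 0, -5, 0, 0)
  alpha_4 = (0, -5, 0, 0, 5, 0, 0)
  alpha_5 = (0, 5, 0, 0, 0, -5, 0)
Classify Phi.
Compute the Cartan integers a_ij = 2(alpha_i, alpha_j)/(alpha_j, alpha_j); the resulting 5x5 Cartan matrix is
[[2, -1, 0, 0, -1], [-2, 2, 0, 0, 0], [0, 0, 2, -1, 0], [0, 0, -1, 2, -1], [-1, 0, 0, -1, 2]].
The roots have two lengths (squared-length ratio 2:1); the short ones are alpha_{1,3,4,5}. The associated Dynkin diagram is a chain of 5 nodes with a double edge at one end; the terminal node there is the unique long simple root (C_5), so the type is C_5 (the algebra sp(10)).

C_5 (sp(10))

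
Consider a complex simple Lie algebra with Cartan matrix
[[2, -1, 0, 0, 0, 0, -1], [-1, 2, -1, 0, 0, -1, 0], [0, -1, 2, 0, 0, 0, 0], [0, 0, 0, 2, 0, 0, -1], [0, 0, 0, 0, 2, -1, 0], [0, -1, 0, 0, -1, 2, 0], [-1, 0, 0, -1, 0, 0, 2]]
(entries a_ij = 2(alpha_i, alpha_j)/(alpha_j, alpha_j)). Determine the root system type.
The matrix has rank 7 with 2's on the diagonal. Reading the off-diagonal entries as Dynkin edges (a single edge where a_ij = a_ji = -1; a double or triple edge where a_ij * a_ji = 2 or 3), the diagram is a chain of 6 nodes with one extra node attached to the third node from one end (E_7). One simple-root ordering that puts it in standard form is (alpha_5, alpha_3, alpha_6, alpha_2, alpha_1, alpha_7, alpha_4). So the algebra is type E_7.

E_7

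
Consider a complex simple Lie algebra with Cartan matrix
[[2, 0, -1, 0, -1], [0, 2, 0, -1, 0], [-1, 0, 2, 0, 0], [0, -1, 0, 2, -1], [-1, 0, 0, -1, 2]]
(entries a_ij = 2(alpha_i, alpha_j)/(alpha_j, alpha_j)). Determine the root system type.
A_5 (sl(6))

The matrix has rank 5 with 2's on the diagonal. Reading the off-diagonal entries as Dynkin edges (a single edge where a_ij = a_ji = -1; a double or triple edge where a_ij * a_ji = 2 or 3), the diagram is a chain of 5 nodes with single edges (A_5). One simple-root ordering that puts it in standard form is (alpha_3, alpha_1, alpha_5, alpha_4, alpha_2). So the algebra is type A_5, i.e. sl(6).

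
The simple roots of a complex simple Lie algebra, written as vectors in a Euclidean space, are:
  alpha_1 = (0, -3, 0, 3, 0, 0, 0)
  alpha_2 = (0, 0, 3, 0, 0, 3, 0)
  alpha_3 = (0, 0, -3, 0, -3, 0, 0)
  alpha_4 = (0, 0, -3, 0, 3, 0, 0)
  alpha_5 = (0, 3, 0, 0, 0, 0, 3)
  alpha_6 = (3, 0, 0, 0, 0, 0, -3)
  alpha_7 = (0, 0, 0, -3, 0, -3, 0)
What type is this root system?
D_7

Compute the Cartan integers a_ij = 2(alpha_i, alpha_j)/(alpha_j, alpha_j); the resulting 7x7 Cartan matrix is
[[2, 0, 0, 0, -1, 0, -1], [0, 2, -1, -1, 0, 0, -1], [0, -1, 2, 0, 0, 0, 0], [0, -1, 0, 2, 0, 0, 0], [-1, 0, 0, 0, 2, -1, 0], [0, 0, 0, 0, -1, 2, 0], [-1, -1, 0, 0, 0, 0, 2]].
All simple roots have the same length, so the diagram is simply laced. The associated Dynkin diagram is a chain of 5 nodes with a fork of two nodes at one end (D_7), so the type is D_7 (the algebra so(14)).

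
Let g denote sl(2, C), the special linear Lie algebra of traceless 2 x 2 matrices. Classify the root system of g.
This is sl(2), which has dimension 2^2 - 1 = 3 and rank 2 - 1 = 1 (a Cartan subalgebra is the diagonal traceless matrices). In the classification of classical Lie algebras, the special linear algebra sl(n+1) has type A_n; here n = 1, so the Dynkin diagram is a chain of 1 nodes with single edges (A_1). Hence the type is A_1.

A_1 (sl(2))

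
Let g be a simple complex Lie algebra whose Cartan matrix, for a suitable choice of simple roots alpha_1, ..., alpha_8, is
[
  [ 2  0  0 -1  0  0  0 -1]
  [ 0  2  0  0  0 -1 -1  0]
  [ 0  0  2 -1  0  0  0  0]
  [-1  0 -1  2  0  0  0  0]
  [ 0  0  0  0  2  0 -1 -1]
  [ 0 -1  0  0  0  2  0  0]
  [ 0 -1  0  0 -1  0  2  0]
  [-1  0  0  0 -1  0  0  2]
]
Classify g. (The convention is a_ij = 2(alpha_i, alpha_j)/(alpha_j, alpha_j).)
A8

The matrix has rank 8 with 2's on the diagonal. Reading the off-diagonal entries as Dynkin edges (a single edge where a_ij = a_ji = -1; a double or triple edge where a_ij * a_ji = 2 or 3), the diagram is a chain of 8 nodes with single edges (A_8). One simple-root ordering that puts it in standard form is (alpha_6, alpha_2, alpha_7, alpha_5, alpha_8, alpha_1, alpha_4, alpha_3). So the algebra is type A_8, i.e. sl(9).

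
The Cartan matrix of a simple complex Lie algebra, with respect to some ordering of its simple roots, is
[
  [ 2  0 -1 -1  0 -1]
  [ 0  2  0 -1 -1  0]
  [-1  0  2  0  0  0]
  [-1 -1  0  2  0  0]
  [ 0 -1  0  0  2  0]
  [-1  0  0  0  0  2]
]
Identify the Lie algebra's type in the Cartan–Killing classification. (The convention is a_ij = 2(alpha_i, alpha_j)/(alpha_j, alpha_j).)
D_6

The matrix has rank 6 with 2's on the diagonal. Reading the off-diagonal entries as Dynkin edges (a single edge where a_ij = a_ji = -1; a double or triple edge where a_ij * a_ji = 2 or 3), the diagram is a chain of 4 nodes with a fork of two nodes at one end (D_6). One simple-root ordering that puts it in standard form is (alpha_5, alpha_2, alpha_4, alpha_1, alpha_3, alpha_6). So the algebra is type D_6, i.e. so(12).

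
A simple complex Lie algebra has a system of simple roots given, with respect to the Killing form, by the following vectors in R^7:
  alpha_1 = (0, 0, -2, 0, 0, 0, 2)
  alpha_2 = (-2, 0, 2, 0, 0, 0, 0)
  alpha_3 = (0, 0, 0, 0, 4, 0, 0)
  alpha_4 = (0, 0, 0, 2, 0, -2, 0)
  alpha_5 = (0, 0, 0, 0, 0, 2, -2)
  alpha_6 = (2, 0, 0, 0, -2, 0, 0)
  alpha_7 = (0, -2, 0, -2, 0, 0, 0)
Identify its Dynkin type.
Compute the Cartan integers a_ij = 2(alpha_i, alpha_j)/(alpha_j, alpha_j); the resulting 7x7 Cartan matrix is
[[2, -1, 0, 0, -1, 0, 0], [-1, 2, 0, 0, 0, -1, 0], [0, 0, 2, 0, 0, -2, 0], [0, 0, 0, 2, -1, 0, -1], [-1, 0, 0, -1, 2, 0, 0], [0, -1, -1, 0, 0, 2, 0], [0, 0, 0, -1, 0, 0, 2]].
The roots have two lengths (squared-length ratio 2:1); the short ones are alpha_{1,2,4,5,6,7}. The associated Dynkin diagram is a chain of 7 nodes with a double edge at one end; the terminal node there is the unique long simple root (C_7), so the type is C_7 (the algebra sp(14)).

C7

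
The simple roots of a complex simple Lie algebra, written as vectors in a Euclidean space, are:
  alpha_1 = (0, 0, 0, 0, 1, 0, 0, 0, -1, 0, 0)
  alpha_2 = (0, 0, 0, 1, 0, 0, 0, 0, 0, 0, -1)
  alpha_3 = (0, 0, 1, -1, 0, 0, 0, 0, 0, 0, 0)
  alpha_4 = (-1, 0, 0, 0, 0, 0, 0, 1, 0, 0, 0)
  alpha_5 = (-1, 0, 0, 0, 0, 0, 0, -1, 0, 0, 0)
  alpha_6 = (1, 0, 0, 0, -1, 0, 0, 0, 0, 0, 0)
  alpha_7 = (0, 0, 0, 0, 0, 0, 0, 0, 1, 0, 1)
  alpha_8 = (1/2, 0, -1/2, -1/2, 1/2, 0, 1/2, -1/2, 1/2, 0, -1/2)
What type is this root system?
E_8

Compute the Cartan integers a_ij = 2(alpha_i, alpha_j)/(alpha_j, alpha_j); the resulting 8x8 Cartan matrix is
[[2, 0, 0, 0, 0, -1, -1, 0], [0, 2, -1, 0, 0, 0, -1, 0], [0, -1, 2, 0, 0, 0, 0, 0], [0, 0, 0, 2, 0, -1, 0, -1], [0, 0, 0, 0, 2, -1, 0, 0], [-1, 0, 0, -1, -1, 2, 0, 0], [-1, -1, 0, 0, 0, 0, 2, 0], [0, 0, 0, -1, 0, 0, 0, 2]].
All simple roots have the same length, so the diagram is simply laced. The associated Dynkin diagram is a chain of 7 nodes with one extra node attached to the third node from one end (E_8), so the type is E_8.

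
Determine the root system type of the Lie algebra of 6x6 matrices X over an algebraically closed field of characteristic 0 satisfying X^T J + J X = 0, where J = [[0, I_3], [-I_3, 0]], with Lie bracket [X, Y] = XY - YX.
C_3

This is sp(6), which has dimension 6(6+1)/2 = 21 and rank 6/2 = 3. In the classification of classical Lie algebras, the symplectic algebra sp(2n) has type C_n; here n = 3, so the Dynkin diagram is a chain of 3 nodes with a double edge at one end; the terminal node there is the unique long simple root (C_3). Hence the type is C_3.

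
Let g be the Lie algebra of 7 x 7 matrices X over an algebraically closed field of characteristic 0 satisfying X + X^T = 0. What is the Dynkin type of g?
B_3 (so(7))

This is so(7) with 7 odd, which has dimension 7(7-1)/2 = 21 and rank (7-1)/2 = 3. In the classification of classical Lie algebras, the orthogonal algebra so(2n+1) in an odd number of variables has type B_n; here n = 3, so the Dynkin diagram is a chain of 3 nodes with a double edge at one end; the terminal node there is the unique short simple root (B_3). Hence the type is B_3.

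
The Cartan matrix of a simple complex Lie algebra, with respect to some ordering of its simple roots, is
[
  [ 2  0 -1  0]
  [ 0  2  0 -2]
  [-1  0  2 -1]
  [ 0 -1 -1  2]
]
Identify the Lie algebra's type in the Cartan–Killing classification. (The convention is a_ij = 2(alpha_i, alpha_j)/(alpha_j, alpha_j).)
C4

The matrix has rank 4 with 2's on the diagonal. Reading the off-diagonal entries as Dynkin edges (a single edge where a_ij = a_ji = -1; a double or triple edge where a_ij * a_ji = 2 or 3), the diagram is a chain of 4 nodes with a double edge at one end; the terminal node there is the unique long simple root (C_4). One simple-root ordering that puts it in standard form is (alpha_1, alpha_3, alpha_4, alpha_2). So the algebra is type C_4, i.e. sp(8).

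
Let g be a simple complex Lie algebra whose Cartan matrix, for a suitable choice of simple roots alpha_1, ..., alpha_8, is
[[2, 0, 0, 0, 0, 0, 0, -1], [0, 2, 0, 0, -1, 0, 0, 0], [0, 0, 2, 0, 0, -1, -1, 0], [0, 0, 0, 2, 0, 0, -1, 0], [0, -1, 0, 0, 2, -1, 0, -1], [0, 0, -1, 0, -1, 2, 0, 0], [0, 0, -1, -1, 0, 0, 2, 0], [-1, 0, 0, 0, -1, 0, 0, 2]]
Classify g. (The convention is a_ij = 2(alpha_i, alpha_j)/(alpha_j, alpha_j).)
type E_8

The matrix has rank 8 with 2's on the diagonal. Reading the off-diagonal entries as Dynkin edges (a single edge where a_ij = a_ji = -1; a double or triple edge where a_ij * a_ji = 2 or 3), the diagram is a chain of 7 nodes with one extra node attached to the third node from one end (E_8). One simple-root ordering that puts it in standard form is (alpha_1, alpha_2, alpha_8, alpha_5, alpha_6, alpha_3, alpha_7, alpha_4). So the algebra is type E_8.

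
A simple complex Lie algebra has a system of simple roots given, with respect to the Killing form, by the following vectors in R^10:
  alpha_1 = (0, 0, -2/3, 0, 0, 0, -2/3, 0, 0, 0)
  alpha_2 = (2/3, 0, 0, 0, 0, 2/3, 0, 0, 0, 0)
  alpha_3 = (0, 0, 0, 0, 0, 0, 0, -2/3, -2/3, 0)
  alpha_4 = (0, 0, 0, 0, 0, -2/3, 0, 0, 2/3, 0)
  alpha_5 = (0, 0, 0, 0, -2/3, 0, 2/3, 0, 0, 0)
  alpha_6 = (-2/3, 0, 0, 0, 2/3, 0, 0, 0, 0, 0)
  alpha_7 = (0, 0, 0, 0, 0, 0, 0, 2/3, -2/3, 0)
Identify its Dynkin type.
Compute the Cartan integers a_ij = 2(alpha_i, alpha_j)/(alpha_j, alpha_j); the resulting 7x7 Cartan matrix is
[[2, 0, 0, 0, -1, 0, 0], [0, 2, 0, -1, 0, -1, 0], [0, 0, 2, -1, 0, 0, 0], [0, -1, -1, 2, 0, 0, -1], [-1, 0, 0, 0, 2, -1, 0], [0, -1, 0, 0, -1, 2, 0], [0, 0, 0, -1, 0, 0, 2]].
All simple roots have the same length, so the diagram is simply laced. The associated Dynkin diagram is a chain of 5 nodes with a fork of two nodes at one end (D_7), so the type is D_7 (the algebra so(14)).

D7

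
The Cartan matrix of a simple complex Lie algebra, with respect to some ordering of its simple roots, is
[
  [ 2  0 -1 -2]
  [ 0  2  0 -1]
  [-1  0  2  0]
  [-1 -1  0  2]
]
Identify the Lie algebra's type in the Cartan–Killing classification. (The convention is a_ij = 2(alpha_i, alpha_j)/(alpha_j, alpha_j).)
type F_4

The matrix has rank 4 with 2's on the diagonal. Reading the off-diagonal entries as Dynkin edges (a single edge where a_ij = a_ji = -1; a double or triple edge where a_ij * a_ji = 2 or 3), the diagram is a chain of 4 nodes with a double edge between the middle two (F_4). One simple-root ordering that puts it in standard form is (alpha_3, alpha_1, alpha_4, alpha_2). So the algebra is type F_4.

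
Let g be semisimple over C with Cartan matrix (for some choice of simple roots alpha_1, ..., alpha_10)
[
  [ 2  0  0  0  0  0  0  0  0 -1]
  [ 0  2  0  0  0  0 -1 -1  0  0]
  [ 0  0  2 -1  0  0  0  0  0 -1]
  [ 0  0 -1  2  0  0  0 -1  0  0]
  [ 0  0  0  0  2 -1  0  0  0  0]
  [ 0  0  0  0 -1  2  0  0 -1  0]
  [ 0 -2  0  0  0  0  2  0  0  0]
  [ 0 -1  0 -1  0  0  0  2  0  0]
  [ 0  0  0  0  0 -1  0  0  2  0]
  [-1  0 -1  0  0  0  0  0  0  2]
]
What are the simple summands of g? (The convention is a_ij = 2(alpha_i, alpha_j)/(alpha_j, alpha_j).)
A_3 ⊕ C_7

The diagram associated to this matrix has two connected components: the simple roots {alpha_5, alpha_6, alpha_9} form a chain of 3 nodes with single edges (A_3), and {alpha_1, alpha_2, alpha_3, alpha_4, alpha_7, alpha_8, alpha_10} form a chain of 7 nodes with a double edge at one end; the terminal node there is the unique long simple root (C_7). A semisimple Lie algebra decomposes uniquely as the direct sum of simple ideals, one per connected component of its Dynkin diagram, so g ≅ A_3 ⊕ C_7 (dimension 15 + 105 = 120).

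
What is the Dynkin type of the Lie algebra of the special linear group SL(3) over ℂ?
A2

This is sl(3), which has dimension 3^2 - 1 = 8 and rank 3 - 1 = 2 (a Cartan subalgebra is the diagonal traceless matrices). In the classification of classical Lie algebras, the special linear algebra sl(n+1) has type A_n; here n = 2, so the Dynkin diagram is a chain of 2 nodes with single edges (A_2). Hence the type is A_2.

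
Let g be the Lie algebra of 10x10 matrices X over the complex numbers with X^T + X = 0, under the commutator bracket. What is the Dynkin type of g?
D_5

This is so(10) with 10 even, which has dimension 10(10-1)/2 = 45 and rank 10/2 = 5. In the classification of classical Lie algebras, the orthogonal algebra so(2n) in an even number of variables has type D_n; here n = 5, so the Dynkin diagram is a chain of 3 nodes with a fork of two nodes at one end (D_5). Hence the type is D_5.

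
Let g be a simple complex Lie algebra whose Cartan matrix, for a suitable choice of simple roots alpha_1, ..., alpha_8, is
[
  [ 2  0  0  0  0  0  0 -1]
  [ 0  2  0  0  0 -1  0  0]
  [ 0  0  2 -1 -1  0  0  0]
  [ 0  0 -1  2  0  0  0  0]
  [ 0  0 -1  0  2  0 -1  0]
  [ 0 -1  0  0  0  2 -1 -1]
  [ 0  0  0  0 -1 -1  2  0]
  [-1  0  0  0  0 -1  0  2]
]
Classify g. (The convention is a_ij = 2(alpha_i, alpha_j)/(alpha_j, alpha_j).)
E_8

The matrix has rank 8 with 2's on the diagonal. Reading the off-diagonal entries as Dynkin edges (a single edge where a_ij = a_ji = -1; a double or triple edge where a_ij * a_ji = 2 or 3), the diagram is a chain of 7 nodes with one extra node attached to the third node from one end (E_8). One simple-root ordering that puts it in standard form is (alpha_1, alpha_2, alpha_8, alpha_6, alpha_7, alpha_5, alpha_3, alpha_4). So the algebra is type E_8.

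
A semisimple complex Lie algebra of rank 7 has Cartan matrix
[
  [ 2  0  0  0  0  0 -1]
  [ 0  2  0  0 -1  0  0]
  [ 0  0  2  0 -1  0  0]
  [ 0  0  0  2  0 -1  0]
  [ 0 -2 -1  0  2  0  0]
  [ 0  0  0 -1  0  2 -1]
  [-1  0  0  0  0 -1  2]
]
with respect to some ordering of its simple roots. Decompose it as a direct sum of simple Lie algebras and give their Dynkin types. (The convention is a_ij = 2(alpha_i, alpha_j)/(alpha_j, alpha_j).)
A_4 (sl(5)) + B_3 (so(7))

The diagram associated to this matrix has two connected components: the simple roots {alpha_1, alpha_4, alpha_6, alpha_7} form a chain of 4 nodes with single edges (A_4), and {alpha_2, alpha_3, alpha_5} form a chain of 3 nodes with a double edge at one end; the terminal node there is the unique short simple root (B_3). A semisimple Lie algebra decomposes uniquely as the direct sum of simple ideals, one per connected component of its Dynkin diagram, so g ≅ A_4 ⊕ B_3 (dimension 24 + 21 = 45).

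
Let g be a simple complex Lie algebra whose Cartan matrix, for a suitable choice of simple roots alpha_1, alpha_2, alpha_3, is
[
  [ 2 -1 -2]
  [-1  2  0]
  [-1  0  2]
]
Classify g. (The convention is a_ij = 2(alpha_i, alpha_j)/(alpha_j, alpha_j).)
B_3 (so(7))

The matrix has rank 3 with 2's on the diagonal. Reading the off-diagonal entries as Dynkin edges (a single edge where a_ij = a_ji = -1; a double or triple edge where a_ij * a_ji = 2 or 3), the diagram is a chain of 3 nodes with a double edge at one end; the terminal node there is the unique short simple root (B_3). One simple-root ordering that puts it in standard form is (alpha_2, alpha_1, alpha_3). So the algebra is type B_3, i.e. so(7).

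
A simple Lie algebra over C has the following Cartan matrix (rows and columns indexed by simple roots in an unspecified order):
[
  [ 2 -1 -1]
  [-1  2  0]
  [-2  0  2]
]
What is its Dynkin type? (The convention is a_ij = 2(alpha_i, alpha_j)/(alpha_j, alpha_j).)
C3

The matrix has rank 3 with 2's on the diagonal. Reading the off-diagonal entries as Dynkin edges (a single edge where a_ij = a_ji = -1; a double or triple edge where a_ij * a_ji = 2 or 3), the diagram is a chain of 3 nodes with a double edge at one end; the terminal node there is the unique long simple root (C_3). One simple-root ordering that puts it in standard form is (alpha_2, alpha_1, alpha_3). So the algebra is type C_3, i.e. sp(6).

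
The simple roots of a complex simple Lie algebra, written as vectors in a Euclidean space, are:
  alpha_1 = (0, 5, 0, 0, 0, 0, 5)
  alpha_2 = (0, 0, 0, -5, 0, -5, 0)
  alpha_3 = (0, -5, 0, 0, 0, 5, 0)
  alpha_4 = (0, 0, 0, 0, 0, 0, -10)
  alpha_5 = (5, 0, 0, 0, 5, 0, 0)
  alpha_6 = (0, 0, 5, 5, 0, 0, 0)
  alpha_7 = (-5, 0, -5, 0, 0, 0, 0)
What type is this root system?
Compute the Cartan integers a_ij = 2(alpha_i, alpha_j)/(alpha_j, alpha_j); the resulting 7x7 Cartan matrix is
[[2, 0, -1, -1, 0, 0, 0], [0, 2, -1, 0, 0, -1, 0], [-1, -1, 2, 0, 0, 0, 0], [-2, 0, 0, 2, 0, 0, 0], [0, 0, 0, 0, 2, 0, -1], [0, -1, 0, 0, 0, 2, -1], [0, 0, 0, 0, -1, -1, 2]].
The roots have two lengths (squared-length ratio 2:1); the short ones are alpha_{1,2,3,5,6,7}. The associated Dynkin diagram is a chain of 7 nodes with a double edge at one end; the terminal node there is the unique long simple root (C_7), so the type is C_7 (the algebra sp(14)).

C7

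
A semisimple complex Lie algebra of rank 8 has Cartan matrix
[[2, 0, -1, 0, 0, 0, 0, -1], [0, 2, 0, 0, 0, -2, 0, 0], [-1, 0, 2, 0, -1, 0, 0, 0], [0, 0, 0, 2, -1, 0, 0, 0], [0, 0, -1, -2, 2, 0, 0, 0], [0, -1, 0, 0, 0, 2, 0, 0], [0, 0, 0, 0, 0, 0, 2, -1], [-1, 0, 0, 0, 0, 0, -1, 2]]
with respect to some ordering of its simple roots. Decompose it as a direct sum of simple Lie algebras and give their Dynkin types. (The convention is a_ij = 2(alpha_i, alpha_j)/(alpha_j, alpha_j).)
The diagram associated to this matrix has two connected components: the simple roots {alpha_2, alpha_6} form a chain of 2 nodes with a double edge at one end; the terminal node there is the unique short simple root (B_2), and {alpha_1, alpha_3, alpha_4, alpha_5, alpha_7, alpha_8} form a chain of 6 nodes with a double edge at one end; the terminal node there is the unique short simple root (B_6). A semisimple Lie algebra decomposes uniquely as the direct sum of simple ideals, one per connected component of its Dynkin diagram, so g ≅ B_2 ⊕ B_6 (dimension 10 + 78 = 88).

B2 ⊕ B6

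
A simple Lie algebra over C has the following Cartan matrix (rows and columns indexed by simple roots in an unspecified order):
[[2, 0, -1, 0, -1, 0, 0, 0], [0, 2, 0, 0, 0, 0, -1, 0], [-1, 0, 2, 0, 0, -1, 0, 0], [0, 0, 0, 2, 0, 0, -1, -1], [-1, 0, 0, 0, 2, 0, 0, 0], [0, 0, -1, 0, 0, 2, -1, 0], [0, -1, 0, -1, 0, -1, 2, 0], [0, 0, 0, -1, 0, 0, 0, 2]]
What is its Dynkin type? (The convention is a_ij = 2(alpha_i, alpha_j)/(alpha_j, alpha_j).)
E_8

The matrix has rank 8 with 2's on the diagonal. Reading the off-diagonal entries as Dynkin edges (a single edge where a_ij = a_ji = -1; a double or triple edge where a_ij * a_ji = 2 or 3), the diagram is a chain of 7 nodes with one extra node attached to the third node from one end (E_8). One simple-root ordering that puts it in standard form is (alpha_8, alpha_2, alpha_4, alpha_7, alpha_6, alpha_3, alpha_1, alpha_5). So the algebra is type E_8.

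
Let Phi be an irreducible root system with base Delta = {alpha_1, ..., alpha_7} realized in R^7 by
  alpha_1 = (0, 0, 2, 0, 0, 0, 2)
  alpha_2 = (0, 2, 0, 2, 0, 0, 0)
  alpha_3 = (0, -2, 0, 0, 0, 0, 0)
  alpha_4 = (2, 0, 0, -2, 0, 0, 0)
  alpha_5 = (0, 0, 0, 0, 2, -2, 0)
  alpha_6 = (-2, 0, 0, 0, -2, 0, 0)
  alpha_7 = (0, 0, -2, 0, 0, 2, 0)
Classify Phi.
B_7 (so(15))

Compute the Cartan integers a_ij = 2(alpha_i, alpha_j)/(alpha_j, alpha_j); the resulting 7x7 Cartan matrix is
[[2, 0, 0, 0, 0, 0, -1], [0, 2, -2, -1, 0, 0, 0], [0, -1, 2, 0, 0, 0, 0], [0, -1, 0, 2, 0, -1, 0], [0, 0, 0, 0, 2, -1, -1], [0, 0, 0, -1, -1, 2, 0], [-1, 0, 0, 0, -1, 0, 2]].
The roots have two lengths (squared-length ratio 2:1); the short ones are alpha_{3}. The associated Dynkin diagram is a chain of 7 nodes with a double edge at one end; the terminal node there is the unique short simple root (B_7), so the type is B_7 (the algebra so(15)).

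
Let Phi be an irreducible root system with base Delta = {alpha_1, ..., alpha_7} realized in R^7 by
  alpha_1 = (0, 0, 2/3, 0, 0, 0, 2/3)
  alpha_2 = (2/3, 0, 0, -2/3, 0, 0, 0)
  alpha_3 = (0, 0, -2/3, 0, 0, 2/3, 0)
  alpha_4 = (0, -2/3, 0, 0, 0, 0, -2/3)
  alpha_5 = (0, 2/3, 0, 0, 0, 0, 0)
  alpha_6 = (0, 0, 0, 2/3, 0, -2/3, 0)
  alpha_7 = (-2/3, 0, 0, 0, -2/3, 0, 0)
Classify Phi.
type B_7

Compute the Cartan integers a_ij = 2(alpha_i, alpha_j)/(alpha_j, alpha_j); the resulting 7x7 Cartan matrix is
[[2, 0, -1, -1, 0, 0, 0], [0, 2, 0, 0, 0, -1, -1], [-1, 0, 2, 0, 0, -1, 0], [-1, 0, 0, 2, -2, 0, 0], [0, 0, 0, -1, 2, 0, 0], [0, -1, -1, 0, 0, 2, 0], [0, -1, 0, 0, 0, 0, 2]].
The roots have two lengths (squared-length ratio 2:1); the short ones are alpha_{5}. The associated Dynkin diagram is a chain of 7 nodes with a double edge at one end; the terminal node there is the unique short simple root (B_7), so the type is B_7 (the algebra so(15)).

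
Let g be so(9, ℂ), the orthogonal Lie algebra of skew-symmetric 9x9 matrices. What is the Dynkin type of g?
This is so(9) with 9 odd, which has dimension 9(9-1)/2 = 36 and rank (9-1)/2 = 4. In the classification of classical Lie algebras, the orthogonal algebra so(2n+1) in an odd number of variables has type B_n; here n = 4, so the Dynkin diagram is a chain of 4 nodes with a double edge at one end; the terminal node there is the unique short simple root (B_4). Hence the type is B_4.

type B_4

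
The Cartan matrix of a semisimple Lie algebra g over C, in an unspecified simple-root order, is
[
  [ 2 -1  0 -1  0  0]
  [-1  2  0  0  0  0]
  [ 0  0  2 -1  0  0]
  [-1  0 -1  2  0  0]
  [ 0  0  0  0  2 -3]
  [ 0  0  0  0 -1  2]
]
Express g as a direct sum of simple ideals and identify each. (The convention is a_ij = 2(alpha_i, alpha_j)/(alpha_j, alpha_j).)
The diagram associated to this matrix has two connected components: the simple roots {alpha_1, alpha_2, alpha_3, alpha_4} form a chain of 4 nodes with single edges (A_4), and {alpha_5, alpha_6} form two nodes joined by a triple edge (G_2). A semisimple Lie algebra decomposes uniquely as the direct sum of simple ideals, one per connected component of its Dynkin diagram, so g ≅ A_4 ⊕ G_2 (dimension 24 + 14 = 38).

type A_4 + type G_2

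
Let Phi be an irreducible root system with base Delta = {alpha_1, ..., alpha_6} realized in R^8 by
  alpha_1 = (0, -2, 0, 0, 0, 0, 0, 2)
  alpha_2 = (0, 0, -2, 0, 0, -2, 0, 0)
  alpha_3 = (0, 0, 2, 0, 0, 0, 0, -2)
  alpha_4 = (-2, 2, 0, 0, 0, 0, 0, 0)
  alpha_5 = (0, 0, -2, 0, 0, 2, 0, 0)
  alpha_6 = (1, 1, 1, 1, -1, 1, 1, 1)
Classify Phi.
Compute the Cartan integers a_ij = 2(alpha_i, alpha_j)/(alpha_j, alpha_j); the resulting 6x6 Cartan matrix is
[[2, 0, -1, -1, 0, 0], [0, 2, -1, 0, 0, -1], [-1, -1, 2, 0, -1, 0], [-1, 0, 0, 2, 0, 0], [0, 0, -1, 0, 2, 0], [0, -1, 0, 0, 0, 2]].
All simple roots have the same length, so the diagram is simply laced. The associated Dynkin diagram is a chain of 5 nodes with one extra node attached to the third node from one end (E_6), so the type is E_6.

type E_6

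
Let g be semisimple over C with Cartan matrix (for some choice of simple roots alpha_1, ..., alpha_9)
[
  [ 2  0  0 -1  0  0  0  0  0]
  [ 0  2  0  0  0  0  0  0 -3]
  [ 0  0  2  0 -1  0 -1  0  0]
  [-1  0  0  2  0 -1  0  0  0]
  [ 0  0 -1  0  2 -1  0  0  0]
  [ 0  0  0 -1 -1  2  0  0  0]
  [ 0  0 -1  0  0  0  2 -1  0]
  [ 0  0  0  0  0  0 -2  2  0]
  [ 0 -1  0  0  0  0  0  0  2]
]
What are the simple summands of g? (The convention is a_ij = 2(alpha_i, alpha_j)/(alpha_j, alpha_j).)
The diagram associated to this matrix has two connected components: the simple roots {alpha_1, alpha_3, alpha_4, alpha_5, alpha_6, alpha_7, alpha_8} form a chain of 7 nodes with a double edge at one end; the terminal node there is the unique long simple root (C_7), and {alpha_2, alpha_9} form two nodes joined by a triple edge (G_2). A semisimple Lie algebra decomposes uniquely as the direct sum of simple ideals, one per connected component of its Dynkin diagram, so g ≅ C_7 ⊕ G_2 (dimension 105 + 14 = 119).

C_7 (sp(14)) + G_2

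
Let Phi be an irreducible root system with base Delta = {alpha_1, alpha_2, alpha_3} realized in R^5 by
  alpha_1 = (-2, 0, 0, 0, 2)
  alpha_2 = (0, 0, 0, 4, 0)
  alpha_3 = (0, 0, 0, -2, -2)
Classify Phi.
Compute the Cartan integers a_ij = 2(alpha_i, alpha_j)/(alpha_j, alpha_j); the resulting 3x3 Cartan matrix is
[[2, 0, -1], [0, 2, -2], [-1, -1, 2]].
The roots have two lengths (squared-length ratio 2:1); the short ones are alpha_{1,3}. The associated Dynkin diagram is a chain of 3 nodes with a double edge at one end; the terminal node there is the unique long simple root (C_3), so the type is C_3 (the algebra sp(6)).

C_3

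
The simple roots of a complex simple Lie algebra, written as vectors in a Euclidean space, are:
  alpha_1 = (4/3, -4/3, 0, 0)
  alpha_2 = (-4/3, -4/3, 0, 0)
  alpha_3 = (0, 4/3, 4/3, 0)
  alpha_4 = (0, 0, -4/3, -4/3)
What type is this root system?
type D_4

Compute the Cartan integers a_ij = 2(alpha_i, alpha_j)/(alpha_j, alpha_j); the resulting 4x4 Cartan matrix is
[[2, 0, -1, 0], [0, 2, -1, 0], [-1, -1, 2, -1], [0, 0, -1, 2]].
All simple roots have the same length, so the diagram is simply laced. The associated Dynkin diagram is a chain of 2 nodes with a fork of two nodes at one end (D_4), so the type is D_4 (the algebra so(8)).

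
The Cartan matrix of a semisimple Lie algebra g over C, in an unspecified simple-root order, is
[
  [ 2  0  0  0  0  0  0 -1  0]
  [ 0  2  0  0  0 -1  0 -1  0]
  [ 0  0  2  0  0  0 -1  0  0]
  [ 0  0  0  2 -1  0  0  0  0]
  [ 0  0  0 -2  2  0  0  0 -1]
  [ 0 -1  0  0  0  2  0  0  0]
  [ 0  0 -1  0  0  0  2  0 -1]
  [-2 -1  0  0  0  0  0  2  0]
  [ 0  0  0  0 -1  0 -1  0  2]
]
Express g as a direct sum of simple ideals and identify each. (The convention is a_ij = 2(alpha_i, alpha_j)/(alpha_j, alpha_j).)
B4 ⊕ B5

The diagram associated to this matrix has two connected components: the simple roots {alpha_1, alpha_2, alpha_6, alpha_8} form a chain of 4 nodes with a double edge at one end; the terminal node there is the unique short simple root (B_4), and {alpha_3, alpha_4, alpha_5, alpha_7, alpha_9} form a chain of 5 nodes with a double edge at one end; the terminal node there is the unique short simple root (B_5). A semisimple Lie algebra decomposes uniquely as the direct sum of simple ideals, one per connected component of its Dynkin diagram, so g ≅ B_4 ⊕ B_5 (dimension 36 + 55 = 91).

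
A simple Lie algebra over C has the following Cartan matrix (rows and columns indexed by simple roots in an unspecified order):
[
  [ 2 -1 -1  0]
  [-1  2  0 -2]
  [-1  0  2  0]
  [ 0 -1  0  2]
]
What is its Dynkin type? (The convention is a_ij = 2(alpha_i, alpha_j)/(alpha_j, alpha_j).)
The matrix has rank 4 with 2's on the diagonal. Reading the off-diagonal entries as Dynkin edges (a single edge where a_ij = a_ji = -1; a double or triple edge where a_ij * a_ji = 2 or 3), the diagram is a chain of 4 nodes with a double edge at one end; the terminal node there is the unique short simple root (B_4). One simple-root ordering that puts it in standard form is (alpha_3, alpha_1, alpha_2, alpha_4). So the algebra is type B_4, i.e. so(9).

type B_4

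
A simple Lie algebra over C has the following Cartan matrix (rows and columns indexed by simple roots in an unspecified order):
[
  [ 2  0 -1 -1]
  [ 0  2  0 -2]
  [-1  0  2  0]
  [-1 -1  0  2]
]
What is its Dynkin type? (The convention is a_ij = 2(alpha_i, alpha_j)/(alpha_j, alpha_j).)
The matrix has rank 4 with 2's on the diagonal. Reading the off-diagonal entries as Dynkin edges (a single edge where a_ij = a_ji = -1; a double or triple edge where a_ij * a_ji = 2 or 3), the diagram is a chain of 4 nodes with a double edge at one end; the terminal node there is the unique long simple root (C_4). One simple-root ordering that puts it in standard form is (alpha_3, alpha_1, alpha_4, alpha_2). So the algebra is type C_4, i.e. sp(8).

type C_4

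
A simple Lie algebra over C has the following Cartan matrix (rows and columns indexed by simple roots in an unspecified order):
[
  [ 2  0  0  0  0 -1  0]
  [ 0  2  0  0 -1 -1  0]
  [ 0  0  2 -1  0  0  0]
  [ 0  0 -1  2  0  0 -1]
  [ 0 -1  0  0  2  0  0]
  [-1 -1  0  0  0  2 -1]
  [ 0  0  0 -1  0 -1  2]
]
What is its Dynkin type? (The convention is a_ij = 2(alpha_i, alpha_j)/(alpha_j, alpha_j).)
The matrix has rank 7 with 2's on the diagonal. Reading the off-diagonal entries as Dynkin edges (a single edge where a_ij = a_ji = -1; a double or triple edge where a_ij * a_ji = 2 or 3), the diagram is a chain of 6 nodes with one extra node attached to the third node from one end (E_7). One simple-root ordering that puts it in standard form is (alpha_5, alpha_1, alpha_2, alpha_6, alpha_7, alpha_4, alpha_3). So the algebra is type E_7.

E_7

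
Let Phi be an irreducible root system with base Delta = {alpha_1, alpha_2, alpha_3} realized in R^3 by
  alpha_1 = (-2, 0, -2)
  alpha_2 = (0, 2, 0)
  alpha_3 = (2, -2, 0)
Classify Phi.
B_3 (so(7))

Compute the Cartan integers a_ij = 2(alpha_i, alpha_j)/(alpha_j, alpha_j); the resulting 3x3 Cartan matrix is
[[2, 0, -1], [0, 2, -1], [-1, -2, 2]].
The roots have two lengths (squared-length ratio 2:1); the short ones are alpha_{2}. The associated Dynkin diagram is a chain of 3 nodes with a double edge at one end; the terminal node there is the unique short simple root (B_3), so the type is B_3 (the algebra so(7)).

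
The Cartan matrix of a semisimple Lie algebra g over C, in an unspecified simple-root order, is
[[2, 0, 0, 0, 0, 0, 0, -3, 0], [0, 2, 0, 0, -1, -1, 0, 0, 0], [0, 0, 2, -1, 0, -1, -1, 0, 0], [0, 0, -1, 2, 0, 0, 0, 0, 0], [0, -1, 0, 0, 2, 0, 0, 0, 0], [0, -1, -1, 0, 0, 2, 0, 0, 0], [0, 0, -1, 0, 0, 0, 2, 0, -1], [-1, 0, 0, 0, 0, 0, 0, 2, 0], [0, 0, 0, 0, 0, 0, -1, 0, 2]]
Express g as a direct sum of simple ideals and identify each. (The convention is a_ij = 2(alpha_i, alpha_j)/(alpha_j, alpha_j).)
E7 ⊕ G2

The diagram associated to this matrix has two connected components: the simple roots {alpha_2, alpha_3, alpha_4, alpha_5, alpha_6, alpha_7, alpha_9} form a chain of 6 nodes with one extra node attached to the third node from one end (E_7), and {alpha_1, alpha_8} form two nodes joined by a triple edge (G_2). A semisimple Lie algebra decomposes uniquely as the direct sum of simple ideals, one per connected component of its Dynkin diagram, so g ≅ E_7 ⊕ G_2 (dimension 133 + 14 = 147).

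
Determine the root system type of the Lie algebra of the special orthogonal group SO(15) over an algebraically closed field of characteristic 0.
type B_7

This is so(15) with 15 odd, which has dimension 15(15-1)/2 = 105 and rank (15-1)/2 = 7. In the classification of classical Lie algebras, the orthogonal algebra so(2n+1) in an odd number of variables has type B_n; here n = 7, so the Dynkin diagram is a chain of 7 nodes with a double edge at one end; the terminal node there is the unique short simple root (B_7). Hence the type is B_7.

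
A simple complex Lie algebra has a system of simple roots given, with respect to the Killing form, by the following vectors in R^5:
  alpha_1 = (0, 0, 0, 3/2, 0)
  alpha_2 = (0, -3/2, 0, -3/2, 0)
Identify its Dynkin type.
Compute the Cartan integers a_ij = 2(alpha_i, alpha_j)/(alpha_j, alpha_j); the resulting 2x2 Cartan matrix is
[[2, -1], [-2, 2]].
The roots have two lengths (squared-length ratio 2:1); the short ones are alpha_{1}. The associated Dynkin diagram is a chain of 2 nodes with a double edge at one end; the terminal node there is the unique short simple root (B_2), so the type is B_2 (the algebra so(5)).

B_2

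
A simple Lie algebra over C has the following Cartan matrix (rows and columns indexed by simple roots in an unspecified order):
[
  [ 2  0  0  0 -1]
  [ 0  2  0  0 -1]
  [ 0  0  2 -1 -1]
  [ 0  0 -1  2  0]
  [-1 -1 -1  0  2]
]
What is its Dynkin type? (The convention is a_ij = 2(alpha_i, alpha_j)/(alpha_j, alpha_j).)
The matrix has rank 5 with 2's on the diagonal. Reading the off-diagonal entries as Dynkin edges (a single edge where a_ij = a_ji = -1; a double or triple edge where a_ij * a_ji = 2 or 3), the diagram is a chain of 3 nodes with a fork of two nodes at one end (D_5). One simple-root ordering that puts it in standard form is (alpha_4, alpha_3, alpha_5, alpha_2, alpha_1). So the algebra is type D_5, i.e. so(10).

D_5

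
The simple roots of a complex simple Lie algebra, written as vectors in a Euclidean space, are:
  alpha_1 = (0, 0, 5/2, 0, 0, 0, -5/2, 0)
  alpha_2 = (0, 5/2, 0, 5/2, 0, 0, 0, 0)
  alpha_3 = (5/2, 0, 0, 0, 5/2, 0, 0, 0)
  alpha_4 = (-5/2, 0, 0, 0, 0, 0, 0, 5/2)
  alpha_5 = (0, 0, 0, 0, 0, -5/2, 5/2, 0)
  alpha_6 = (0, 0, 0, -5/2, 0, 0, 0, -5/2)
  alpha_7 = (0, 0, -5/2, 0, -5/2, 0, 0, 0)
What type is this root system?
A_7 (sl(8))

Compute the Cartan integers a_ij = 2(alpha_i, alpha_j)/(alpha_j, alpha_j); the resulting 7x7 Cartan matrix is
[[2, 0, 0, 0, -1, 0, -1], [0, 2, 0, 0, 0, -1, 0], [0, 0, 2, -1, 0, 0, -1], [0, 0, -1, 2, 0, -1, 0], [-1, 0, 0, 0, 2, 0, 0], [0, -1, 0, -1, 0, 2, 0], [-1, 0, -1, 0, 0, 0, 2]].
All simple roots have the same length, so the diagram is simply laced. The associated Dynkin diagram is a chain of 7 nodes with single edges (A_7), so the type is A_7 (the algebra sl(8)).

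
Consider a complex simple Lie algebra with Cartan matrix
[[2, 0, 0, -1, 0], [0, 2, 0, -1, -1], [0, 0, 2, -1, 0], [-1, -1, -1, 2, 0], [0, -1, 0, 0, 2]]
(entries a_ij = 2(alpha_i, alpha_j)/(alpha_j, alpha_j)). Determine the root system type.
The matrix has rank 5 with 2's on the diagonal. Reading the off-diagonal entries as Dynkin edges (a single edge where a_ij = a_ji = -1; a double or triple edge where a_ij * a_ji = 2 or 3), the diagram is a chain of 3 nodes with a fork of two nodes at one end (D_5). One simple-root ordering that puts it in standard form is (alpha_5, alpha_2, alpha_4, alpha_1, alpha_3). So the algebra is type D_5, i.e. so(10).

D_5 (so(10))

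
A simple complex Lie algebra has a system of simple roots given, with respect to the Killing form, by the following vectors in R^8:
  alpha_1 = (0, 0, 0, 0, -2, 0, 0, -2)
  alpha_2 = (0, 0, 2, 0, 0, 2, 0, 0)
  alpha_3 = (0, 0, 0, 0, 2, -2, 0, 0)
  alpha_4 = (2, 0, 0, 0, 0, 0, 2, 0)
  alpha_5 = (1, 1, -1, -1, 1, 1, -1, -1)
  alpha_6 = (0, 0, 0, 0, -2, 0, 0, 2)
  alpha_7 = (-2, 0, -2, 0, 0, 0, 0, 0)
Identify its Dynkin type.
E_7

Compute the Cartan integers a_ij = 2(alpha_i, alpha_j)/(alpha_j, alpha_j); the resulting 7x7 Cartan matrix is
[[2, 0, -1, 0, 0, 0, 0], [0, 2, -1, 0, 0, 0, -1], [-1, -1, 2, 0, 0, -1, 0], [0, 0, 0, 2, 0, 0, -1], [0, 0, 0, 0, 2, -1, 0], [0, 0, -1, 0, -1, 2, 0], [0, -1, 0, -1, 0, 0, 2]].
All simple roots have the same length, so the diagram is simply laced. The associated Dynkin diagram is a chain of 6 nodes with one extra node attached to the third node from one end (E_7), so the type is E_7.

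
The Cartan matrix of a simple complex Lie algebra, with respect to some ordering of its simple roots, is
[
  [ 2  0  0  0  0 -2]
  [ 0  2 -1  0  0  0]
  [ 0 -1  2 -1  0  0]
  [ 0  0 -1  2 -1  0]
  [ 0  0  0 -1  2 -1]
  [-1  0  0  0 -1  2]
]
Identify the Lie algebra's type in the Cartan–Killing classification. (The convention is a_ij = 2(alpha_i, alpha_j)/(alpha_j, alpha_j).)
C_6

The matrix has rank 6 with 2's on the diagonal. Reading the off-diagonal entries as Dynkin edges (a single edge where a_ij = a_ji = -1; a double or triple edge where a_ij * a_ji = 2 or 3), the diagram is a chain of 6 nodes with a double edge at one end; the terminal node there is the unique long simple root (C_6). One simple-root ordering that puts it in standard form is (alpha_2, alpha_3, alpha_4, alpha_5, alpha_6, alpha_1). So the algebra is type C_6, i.e. sp(12).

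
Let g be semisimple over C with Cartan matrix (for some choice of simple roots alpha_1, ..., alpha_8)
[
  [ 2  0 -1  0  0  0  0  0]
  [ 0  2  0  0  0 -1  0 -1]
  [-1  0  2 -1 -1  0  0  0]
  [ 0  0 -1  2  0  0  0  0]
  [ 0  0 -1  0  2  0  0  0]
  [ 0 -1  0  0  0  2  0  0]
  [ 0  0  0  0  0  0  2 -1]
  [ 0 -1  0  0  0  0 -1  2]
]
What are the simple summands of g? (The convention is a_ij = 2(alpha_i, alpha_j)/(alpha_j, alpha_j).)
The diagram associated to this matrix has two connected components: the simple roots {alpha_2, alpha_6, alpha_7, alpha_8} form a chain of 4 nodes with single edges (A_4), and {alpha_1, alpha_3, alpha_4, alpha_5} form a chain of 2 nodes with a fork of two nodes at one end (D_4). A semisimple Lie algebra decomposes uniquely as the direct sum of simple ideals, one per connected component of its Dynkin diagram, so g ≅ A_4 ⊕ D_4 (dimension 24 + 28 = 52).

type A_4 ⊕ type D_4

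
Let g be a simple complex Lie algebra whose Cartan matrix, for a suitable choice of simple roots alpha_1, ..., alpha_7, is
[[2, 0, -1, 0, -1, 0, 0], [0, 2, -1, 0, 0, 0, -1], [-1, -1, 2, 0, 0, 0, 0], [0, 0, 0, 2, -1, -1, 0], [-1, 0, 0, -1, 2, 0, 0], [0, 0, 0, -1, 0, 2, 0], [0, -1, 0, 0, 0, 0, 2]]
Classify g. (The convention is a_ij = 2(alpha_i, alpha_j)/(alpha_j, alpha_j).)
A_7

The matrix has rank 7 with 2's on the diagonal. Reading the off-diagonal entries as Dynkin edges (a single edge where a_ij = a_ji = -1; a double or triple edge where a_ij * a_ji = 2 or 3), the diagram is a chain of 7 nodes with single edges (A_7). One simple-root ordering that puts it in standard form is (alpha_6, alpha_4, alpha_5, alpha_1, alpha_3, alpha_2, alpha_7). So the algebra is type A_7, i.e. sl(8).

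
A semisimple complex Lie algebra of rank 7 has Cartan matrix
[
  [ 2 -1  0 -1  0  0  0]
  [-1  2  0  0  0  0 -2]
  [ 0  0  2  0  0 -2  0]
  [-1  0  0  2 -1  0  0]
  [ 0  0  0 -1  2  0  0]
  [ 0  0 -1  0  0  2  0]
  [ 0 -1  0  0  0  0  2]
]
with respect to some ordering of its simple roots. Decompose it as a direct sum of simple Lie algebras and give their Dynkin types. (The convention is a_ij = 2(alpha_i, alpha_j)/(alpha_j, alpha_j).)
The diagram associated to this matrix has two connected components: the simple roots {alpha_3, alpha_6} form a chain of 2 nodes with a double edge at one end; the terminal node there is the unique short simple root (B_2), and {alpha_1, alpha_2, alpha_4, alpha_5, alpha_7} form a chain of 5 nodes with a double edge at one end; the terminal node there is the unique short simple root (B_5). A semisimple Lie algebra decomposes uniquely as the direct sum of simple ideals, one per connected component of its Dynkin diagram, so g ≅ B_2 ⊕ B_5 (dimension 10 + 55 = 65).

B2 + B5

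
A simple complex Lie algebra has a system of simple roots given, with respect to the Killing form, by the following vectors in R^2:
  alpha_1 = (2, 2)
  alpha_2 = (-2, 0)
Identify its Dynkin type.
Compute the Cartan integers a_ij = 2(alpha_i, alpha_j)/(alpha_j, alpha_j); the resulting 2x2 Cartan matrix is
[[2, -2], [-1, 2]].
The roots have two lengths (squared-length ratio 2:1); the short ones are alpha_{2}. The associated Dynkin diagram is a chain of 2 nodes with a double edge at one end; the terminal node there is the unique short simple root (B_2), so the type is B_2 (the algebra so(5)).

type B_2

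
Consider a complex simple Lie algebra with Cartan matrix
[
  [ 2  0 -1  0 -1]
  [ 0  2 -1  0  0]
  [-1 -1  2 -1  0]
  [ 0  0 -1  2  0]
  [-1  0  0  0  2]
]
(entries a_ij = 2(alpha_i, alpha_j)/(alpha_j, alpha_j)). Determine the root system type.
type D_5

The matrix has rank 5 with 2's on the diagonal. Reading the off-diagonal entries as Dynkin edges (a single edge where a_ij = a_ji = -1; a double or triple edge where a_ij * a_ji = 2 or 3), the diagram is a chain of 3 nodes with a fork of two nodes at one end (D_5). One simple-root ordering that puts it in standard form is (alpha_5, alpha_1, alpha_3, alpha_4, alpha_2). So the algebra is type D_5, i.e. so(10).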